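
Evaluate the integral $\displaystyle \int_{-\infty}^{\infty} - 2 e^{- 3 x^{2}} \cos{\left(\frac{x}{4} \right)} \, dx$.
$- \frac{2 \sqrt{3} \sqrt{\pi}}{3 e^{\frac{1}{192}}}$

Treat the cosine frequency as a parameter and define $I(b) = \int_{-\infty}^{\infty} - 2 e^{- 3 x^{2}} \cos{\left(b x \right)} \, dx$.

Differentiating under the integral sign,
$$I'(b) = \int_{-\infty}^{\infty} 2 x e^{- 3 x^{2}} \sin{\left(b x \right)} \, dx.$$

Integrate $\int_{-\infty}^{\infty} x \sin(b x)\, e^{- 3 x^{2}}\, dx$ by parts with $u = \sin(b x)$ and $dv = x\, e^{- 3 x^{2}}\, dx$, giving $v = - \frac{e^{- 3 x^{2}}}{6}$. The boundary term vanishes and
$$\int_{-\infty}^{\infty} x \sin(b x)\, e^{- 3 x^{2}}\, dx = \frac{b}{6} \int_{-\infty}^{\infty} \cos(b x)\, e^{- 3 x^{2}}\, dx,$$
so $I'(b) = - \frac{b}{6}\, I(b)$.

This is a separable first-order ODE; solving with the initial condition $I(0) = \int_{-\infty}^{\infty} - 2 e^{- 3 x^{2}}\,dx = - \frac{2 \sqrt{3} \sqrt{\pi}}{3}$ gives
$$I(b) = - \frac{2 \sqrt{3} \sqrt{\pi} e^{- \frac{b^{2}}{12}}}{3}.$$

Setting $b = \frac{1}{4}$:
$$I = - \frac{2 \sqrt{3} \sqrt{\pi}}{3 e^{\frac{1}{192}}}.$$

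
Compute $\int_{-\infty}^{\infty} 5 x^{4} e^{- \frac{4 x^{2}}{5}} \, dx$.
$\frac{375 \sqrt{5} \sqrt{\pi}}{128}$

Consider the simpler parametrised integral
$$J(a) = \int_{-\infty}^{\infty} 5 e^{- a x^{2}} \, dx = \frac{5 \sqrt{\pi}}{\sqrt{a}}.$$

Differentiating under the integral sign brings down a factor of $(-x^2)$:
$$\frac{dJ}{da} = \int_{-\infty}^{\infty} - 5 x^{2} e^{- a x^{2}} \, dx = - \frac{5 \sqrt{\pi}}{2 a^{\frac{3}{2}}}.$$

Repeating twice in total — each differentiation brings down another $(-x^2)$ — gives
$$\frac{d^{2}J}{da^{2}} = \int_{-\infty}^{\infty} 5 x^{4} e^{- a x^{2}} \, dx = \frac{15 \sqrt{\pi}}{4 a^{\frac{5}{2}}},$$
and the integrand here is exactly the target integrand, so $I = \frac{15 \sqrt{\pi}}{4 a^{\frac{5}{2}}}$.

Setting $a = \frac{4}{5}$:
$$I = \frac{375 \sqrt{5} \sqrt{\pi}}{128}.$$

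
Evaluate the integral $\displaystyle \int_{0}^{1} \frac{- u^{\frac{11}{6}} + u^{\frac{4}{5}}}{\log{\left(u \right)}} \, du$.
$\log{\left(\frac{54}{85} \right)}$

Introduce a parameter $a$ in the exponent: let $I(a) = \int_{0}^{1} \frac{- u^{\frac{11}{6}} + u^{a}}{\log{\left(u \right)}} \, du$.

Since $\dfrac{\partial}{\partial a}\,u^{a} = u^{a} \ln u$, the $\ln u$ in the denominator cancels and
$$\frac{dI}{da} = \int_{0}^{1} u^{a} \, du = \left[\frac{u^{a+1}}{a+1}\right]_0^1 = \frac{1}{a + 1}.$$

Integrating with respect to $a$ gives $I(a) = \log{\left(\frac{6 a}{17} + \frac{6}{17} \right)} + C$.

At $a = \frac{11}{6}$ the integrand is identically $0$, so $I(\frac{11}{6}) = 0$. The closed form gives $0$, hence $C = 0$.

Setting $a = \frac{4}{5}$:
$$I = \log{\left(\frac{54}{85} \right)}.$$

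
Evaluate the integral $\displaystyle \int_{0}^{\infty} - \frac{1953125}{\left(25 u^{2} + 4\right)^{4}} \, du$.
$- \frac{1953125 \pi}{4096}$

Begin with the known result
$$J(a) = \int_{0}^{\infty} - \frac{5}{a^{2} + u^{2}} \, du = - \frac{5 \pi}{2 a}.$$

Differentiating under the integral sign with respect to $a$,
$$\frac{dJ}{da} = \int_{0}^{\infty} \frac{10 a}{\left(a^{2} + u^{2}\right)^{2}} \, du = \frac{5 \pi}{2 a^{2}},$$
so $\int_{0}^{\infty} - \frac{5}{\left(a^{2} + u^{2}\right)^{2}} \, du = - \frac{5 \pi}{4 a^{3}}$.

Repeating — each differentiation of $1/(u^2+a^2)^j$ produces $-2ja/(u^2+a^2)^{j+1}$ — and dividing through by $-2ja$ at each step yields, after $3$ differentiations in total,
$$\int_{0}^{\infty} - \frac{5}{\left(a^{2} + u^{2}\right)^{4}} \, du = - \frac{25 \pi}{32 a^{7}}.$$

Setting $a = \frac{2}{5}$:
$$I = - \frac{1953125 \pi}{4096}.$$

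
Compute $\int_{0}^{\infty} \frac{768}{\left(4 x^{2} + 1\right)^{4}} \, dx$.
$60 \pi$

Begin with the known result
$$J(a) = \int_{0}^{\infty} \frac{3}{a^{2} + x^{2}} \, dx = \frac{3 \pi}{2 a}.$$

Differentiating under the integral sign with respect to $a$,
$$\frac{dJ}{da} = \int_{0}^{\infty} - \frac{6 a}{\left(a^{2} + x^{2}\right)^{2}} \, dx = - \frac{3 \pi}{2 a^{2}},$$
so $\int_{0}^{\infty} \frac{3}{\left(a^{2} + x^{2}\right)^{2}} \, dx = \frac{3 \pi}{4 a^{3}}$.

Repeating — each differentiation of $1/(x^2+a^2)^j$ produces $-2ja/(x^2+a^2)^{j+1}$ — and dividing through by $-2ja$ at each step yields, after $3$ differentiations in total,
$$\int_{0}^{\infty} \frac{3}{\left(a^{2} + x^{2}\right)^{4}} \, dx = \frac{15 \pi}{32 a^{7}}.$$

Setting $a = \frac{1}{2}$:
$$I = 60 \pi.$$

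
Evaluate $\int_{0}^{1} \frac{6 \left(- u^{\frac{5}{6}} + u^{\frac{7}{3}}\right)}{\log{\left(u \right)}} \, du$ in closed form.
$- \log{\left(\frac{1771561}{64000000} \right)}$

Replace the exponent $\frac{5}{6}$ by a parameter $a$: let $I(a) = \int_{0}^{1} \frac{6 \left(u^{\frac{7}{3}} - u^{a}\right)}{\log{\left(u \right)}} \, du$.

Since $\dfrac{\partial}{\partial a}\,u^{a} = u^{a} \ln u$, the $\ln u$ in the denominator cancels and
$$\frac{dI}{da} = \int_{0}^{1} -6 u^{a} \, du = -6 \left[\frac{u^{a+1}}{a+1}\right]_0^1 = - \frac{6}{a + 1}.$$

Integrating with respect to $a$ gives $I(a) = - \log{\left(\frac{729 \left(a + 1\right)^{6}}{1000000} \right)} + C$.

At $a = \frac{7}{3}$ the integrand is identically $0$, so $I(\frac{7}{3}) = 0$. The closed form gives $0$, hence $C = 0$.

Setting $a = \frac{5}{6}$:
$$I = - \log{\left(\frac{1771561}{64000000} \right)}.$$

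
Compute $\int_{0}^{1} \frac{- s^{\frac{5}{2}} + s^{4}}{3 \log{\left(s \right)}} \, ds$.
$- \frac{\log{\left(7 \right)}}{3} + \frac{\log{\left(2 \right)}}{3} + \frac{\log{\left(5 \right)}}{3}$

Consider the one-parameter family: let $I(a) = \int_{0}^{1} \frac{- s^{\frac{5}{2}} + s^{a}}{3 \log{\left(s \right)}} \, ds$.

Since $\dfrac{\partial}{\partial a}\,s^{a} = s^{a} \ln s$, the $\ln s$ in the denominator cancels and
$$\frac{dI}{da} = \int_{0}^{1} \frac{1}{3} s^{a} \, ds = \frac{1}{3} \left[\frac{s^{a+1}}{a+1}\right]_0^1 = \frac{1}{3 \left(a + 1\right)}.$$

Integrating with respect to $a$ gives $I(a) = \frac{\log{\left(a + 1 \right)}}{3} - \frac{\log{\left(7 \right)}}{3} + \frac{\log{\left(2 \right)}}{3} + C$.

At $a = \frac{5}{2}$ the integrand is identically $0$, so $I(\frac{5}{2}) = 0$. The closed form gives $0$, hence $C = 0$.

Setting $a = 4$:
$$I = - \frac{\log{\left(7 \right)}}{3} + \frac{\log{\left(2 \right)}}{3} + \frac{\log{\left(5 \right)}}{3}.$$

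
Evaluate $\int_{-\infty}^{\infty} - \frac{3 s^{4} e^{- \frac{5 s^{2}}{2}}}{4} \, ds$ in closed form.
$- \frac{9 \sqrt{10} \sqrt{\pi}}{500}$

Begin with the known integral
$$J(a) = \int_{-\infty}^{\infty} - \frac{3 e^{- a s^{2}}}{4} \, ds = - \frac{3 \sqrt{\pi}}{4 \sqrt{a}}.$$

Differentiating under the integral sign brings down a factor of $(-s^2)$:
$$\frac{dJ}{da} = \int_{-\infty}^{\infty} \frac{3 s^{2} e^{- a s^{2}}}{4} \, ds = \frac{3 \sqrt{\pi}}{8 a^{\frac{3}{2}}}.$$

Repeating twice in total — each differentiation brings down another $(-s^2)$ — gives
$$\frac{d^{2}J}{da^{2}} = \int_{-\infty}^{\infty} - \frac{3 s^{4} e^{- a s^{2}}}{4} \, ds = - \frac{9 \sqrt{\pi}}{16 a^{\frac{5}{2}}},$$
and the integrand here is exactly the target integrand, so $I = - \frac{9 \sqrt{\pi}}{16 a^{\frac{5}{2}}}$.

Setting $a = \frac{5}{2}$:
$$I = - \frac{9 \sqrt{10} \sqrt{\pi}}{500}.$$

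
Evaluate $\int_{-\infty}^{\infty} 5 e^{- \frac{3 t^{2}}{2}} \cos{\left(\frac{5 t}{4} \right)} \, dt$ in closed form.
$\frac{5 \sqrt{6} \sqrt{\pi}}{3 e^{\frac{25}{96}}}$

Let $b$ denote the cosine frequency and define $I(b) = \int_{-\infty}^{\infty} 5 e^{- \frac{3 t^{2}}{2}} \cos{\left(b t \right)} \, dt$.

Differentiating under the integral sign,
$$I'(b) = \int_{-\infty}^{\infty} - 5 t e^{- \frac{3 t^{2}}{2}} \sin{\left(b t \right)} \, dt.$$

Integrate $\int_{-\infty}^{\infty} t \sin(b t)\, e^{- \frac{3 t^{2}}{2}}\, dt$ by parts with $u = \sin(b t)$ and $dv = t\, e^{- \frac{3 t^{2}}{2}}\, dt$, giving $v = - \frac{e^{- \frac{3 t^{2}}{2}}}{3}$. The boundary term vanishes and
$$\int_{-\infty}^{\infty} t \sin(b t)\, e^{- \frac{3 t^{2}}{2}}\, dt = \frac{b}{3} \int_{-\infty}^{\infty} \cos(b t)\, e^{- \frac{3 t^{2}}{2}}\, dt,$$
so $I'(b) = - \frac{b}{3}\, I(b)$.

This is a separable first-order ODE; solving with the initial condition $I(0) = \int_{-\infty}^{\infty} 5 e^{- \frac{3 t^{2}}{2}}\,dt = \frac{5 \sqrt{6} \sqrt{\pi}}{3}$ gives
$$I(b) = \frac{5 \sqrt{6} \sqrt{\pi} e^{- \frac{b^{2}}{6}}}{3}.$$

Setting $b = \frac{5}{4}$:
$$I = \frac{5 \sqrt{6} \sqrt{\pi}}{3 e^{\frac{25}{96}}}.$$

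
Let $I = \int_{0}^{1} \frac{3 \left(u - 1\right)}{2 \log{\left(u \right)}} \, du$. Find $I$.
$\frac{3 \log{\left(2 \right)}}{2}$

Consider the one-parameter family: let $I(a) = \int_{0}^{1} \frac{3 \left(u^{a} - 1\right)}{2 \log{\left(u \right)}} \, du$.

Since $\dfrac{\partial}{\partial a}\,u^{a} = u^{a} \ln u$, the $\ln u$ in the denominator cancels and
$$\frac{dI}{da} = \int_{0}^{1} \frac{3}{2} u^{a} \, du = \frac{3}{2} \left[\frac{u^{a+1}}{a+1}\right]_0^1 = \frac{3}{2 \left(a + 1\right)}.$$

Integrating with respect to $a$ gives $I(a) = \frac{3 \log{\left(a + 1 \right)}}{2} + C$.

At $a = 0$ the integrand is identically $0$, so $I(0) = 0$. The closed form gives $0$, hence $C = 0$.

Setting $a = 1$:
$$I = \frac{3 \log{\left(2 \right)}}{2}.$$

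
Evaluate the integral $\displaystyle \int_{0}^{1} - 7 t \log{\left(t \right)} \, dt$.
$\frac{7}{4}$

Begin with the known integral
$$J(a) = \int_{0}^{1} - 7 t^{a} \, dt = - \frac{7}{a + 1}.$$

Differentiating under the integral sign brings down a factor of $\ln t$:
$$\frac{dJ}{da} = \int_{0}^{1} - 7 t^{a} \log{\left(t \right)} \, dt = \frac{7}{\left(a + 1\right)^{2}}.$$

The integral on the left is $I$, so $I = \frac{7}{\left(a + 1\right)^{2}}$.

Setting $a = 1$:
$$I = \frac{7}{4}.$$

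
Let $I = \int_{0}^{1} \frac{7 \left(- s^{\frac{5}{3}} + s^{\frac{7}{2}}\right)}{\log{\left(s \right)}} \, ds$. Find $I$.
$- \log{\left(\frac{268435456}{10460353203} \right)}$

Consider the one-parameter family: let $I(a) = \int_{0}^{1} \frac{7 \left(s^{\frac{7}{2}} - s^{a}\right)}{\log{\left(s \right)}} \, ds$.

Since $\dfrac{\partial}{\partial a}\,s^{a} = s^{a} \ln s$, the $\ln s$ in the denominator cancels and
$$\frac{dI}{da} = \int_{0}^{1} -7 s^{a} \, ds = -7 \left[\frac{s^{a+1}}{a+1}\right]_0^1 = - \frac{7}{a + 1}.$$

Integrating with respect to $a$ gives $I(a) = - \log{\left(\frac{128 \left(a + 1\right)^{7}}{4782969} \right)} + C$.

At $a = \frac{7}{2}$ the integrand is identically $0$, so $I(\frac{7}{2}) = 0$. The closed form gives $0$, hence $C = 0$.

Setting $a = \frac{5}{3}$:
$$I = - \log{\left(\frac{268435456}{10460353203} \right)}.$$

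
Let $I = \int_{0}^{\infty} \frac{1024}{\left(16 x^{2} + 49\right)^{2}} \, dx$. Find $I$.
$\frac{64 \pi}{343}$

Recall the elementary integral
$$J(a) = \int_{0}^{\infty} \frac{4}{a^{2} + x^{2}} \, dx = \frac{2 \pi}{a}.$$

Differentiating under the integral sign with respect to $a$,
$$\frac{dJ}{da} = \int_{0}^{\infty} - \frac{8 a}{\left(a^{2} + x^{2}\right)^{2}} \, dx = - \frac{2 \pi}{a^{2}},$$
so $\int_{0}^{\infty} \frac{4}{\left(a^{2} + x^{2}\right)^{2}} \, dx = \frac{\pi}{a^{3}}$.

Setting $a = \frac{7}{4}$:
$$I = \frac{64 \pi}{343}.$$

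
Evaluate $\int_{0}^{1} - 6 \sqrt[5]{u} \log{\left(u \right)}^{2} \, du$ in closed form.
$- \frac{125}{18}$

Start from the elementary integral
$$J(a) = \int_{0}^{1} - 6 u^{a} \, du = - \frac{6}{a + 1}.$$

Differentiating under the integral sign brings down a factor of $\ln u$:
$$\frac{dJ}{da} = \int_{0}^{1} - 6 u^{a} \log{\left(u \right)} \, du = \frac{6}{\left(a + 1\right)^{2}}.$$

Repeating twice in total — each differentiation brings down another $\ln u$ — gives
$$\frac{d^{2}J}{da^{2}} = \int_{0}^{1} - 6 u^{a} \log{\left(u \right)}^{2} \, du = - \frac{12}{\left(a + 1\right)^{3}},$$
and the integrand here is exactly the target integrand, so $I = - \frac{12}{\left(a + 1\right)^{3}}$.

Setting $a = \frac{1}{5}$:
$$I = - \frac{125}{18}.$$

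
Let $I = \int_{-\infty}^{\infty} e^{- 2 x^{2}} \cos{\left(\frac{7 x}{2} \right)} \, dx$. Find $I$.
$\frac{\sqrt{2} \sqrt{\pi}}{2 e^{\frac{49}{32}}}$

Treat the cosine frequency as a parameter and define $I(b) = \int_{-\infty}^{\infty} e^{- 2 x^{2}} \cos{\left(b x \right)} \, dx$.

Differentiating under the integral sign,
$$I'(b) = \int_{-\infty}^{\infty} - x e^{- 2 x^{2}} \sin{\left(b x \right)} \, dx.$$

Integrate $\int_{-\infty}^{\infty} x \sin(b x)\, e^{- 2 x^{2}}\, dx$ by parts with $u = \sin(b x)$ and $dv = x\, e^{- 2 x^{2}}\, dx$, giving $v = - \frac{e^{- 2 x^{2}}}{4}$. The boundary term vanishes and
$$\int_{-\infty}^{\infty} x \sin(b x)\, e^{- 2 x^{2}}\, dx = \frac{b}{4} \int_{-\infty}^{\infty} \cos(b x)\, e^{- 2 x^{2}}\, dx,$$
so $I'(b) = - \frac{b}{4}\, I(b)$.

This is a separable first-order ODE; solving with the initial condition $I(0) = \int_{-\infty}^{\infty} e^{- 2 x^{2}}\,dx = \frac{\sqrt{2} \sqrt{\pi}}{2}$ gives
$$I(b) = \frac{\sqrt{2} \sqrt{\pi} e^{- \frac{b^{2}}{8}}}{2}.$$

Setting $b = \frac{7}{2}$:
$$I = \frac{\sqrt{2} \sqrt{\pi}}{2 e^{\frac{49}{32}}}.$$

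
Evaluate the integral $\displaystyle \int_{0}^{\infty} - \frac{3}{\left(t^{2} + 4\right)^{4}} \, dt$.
$- \frac{15 \pi}{4096}$

Recall the elementary integral
$$J(a) = \int_{0}^{\infty} - \frac{3}{a^{2} + t^{2}} \, dt = - \frac{3 \pi}{2 a}.$$

Differentiating under the integral sign with respect to $a$,
$$\frac{dJ}{da} = \int_{0}^{\infty} \frac{6 a}{\left(a^{2} + t^{2}\right)^{2}} \, dt = \frac{3 \pi}{2 a^{2}},$$
so $\int_{0}^{\infty} - \frac{3}{\left(a^{2} + t^{2}\right)^{2}} \, dt = - \frac{3 \pi}{4 a^{3}}$.

Repeating — each differentiation of $1/(t^2+a^2)^j$ produces $-2ja/(t^2+a^2)^{j+1}$ — and dividing through by $-2ja$ at each step yields, after $3$ differentiations in total,
$$\int_{0}^{\infty} - \frac{3}{\left(a^{2} + t^{2}\right)^{4}} \, dt = - \frac{15 \pi}{32 a^{7}}.$$

Setting $a = 2$:
$$I = - \frac{15 \pi}{4096}.$$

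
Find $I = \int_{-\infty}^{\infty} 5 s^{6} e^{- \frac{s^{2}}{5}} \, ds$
$\frac{9375 \sqrt{5} \sqrt{\pi}}{8}$

Start from the elementary integral
$$J(a) = \int_{-\infty}^{\infty} 5 e^{- a s^{2}} \, ds = \frac{5 \sqrt{\pi}}{\sqrt{a}}.$$

Differentiating under the integral sign brings down a factor of $(-s^2)$:
$$\frac{dJ}{da} = \int_{-\infty}^{\infty} - 5 s^{2} e^{- a s^{2}} \, ds = - \frac{5 \sqrt{\pi}}{2 a^{\frac{3}{2}}}.$$

Repeating $3$ times in total — each differentiation brings down another $(-s^2)$ — gives
$$\frac{d^{3}J}{da^{3}} = \int_{-\infty}^{\infty} - 5 s^{6} e^{- a s^{2}} \, ds = - \frac{75 \sqrt{\pi}}{8 a^{\frac{7}{2}}},$$
and the integrand here is $(-1)^{3}$ times the target integrand, so $I = (-1)^{3}\,\frac{d^{3}J}{da^{3}} = \frac{75 \sqrt{\pi}}{8 a^{\frac{7}{2}}}$.

Setting $a = \frac{1}{5}$:
$$I = \frac{9375 \sqrt{5} \sqrt{\pi}}{8}.$$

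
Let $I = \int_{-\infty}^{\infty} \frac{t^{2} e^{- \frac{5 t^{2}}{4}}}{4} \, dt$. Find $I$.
$\frac{\sqrt{5} \sqrt{\pi}}{25}$

Begin with the known integral
$$J(a) = \int_{-\infty}^{\infty} \frac{e^{- a t^{2}}}{4} \, dt = \frac{\sqrt{\pi}}{4 \sqrt{a}}.$$

Differentiating under the integral sign brings down a factor of $(-t^2)$:
$$\frac{dJ}{da} = \int_{-\infty}^{\infty} - \frac{t^{2} e^{- a t^{2}}}{4} \, dt = - \frac{\sqrt{\pi}}{8 a^{\frac{3}{2}}}.$$

The integral on the left is $-I$, so $I = \frac{\sqrt{\pi}}{8 a^{\frac{3}{2}}}$.

Setting $a = \frac{5}{4}$:
$$I = \frac{\sqrt{5} \sqrt{\pi}}{25}.$$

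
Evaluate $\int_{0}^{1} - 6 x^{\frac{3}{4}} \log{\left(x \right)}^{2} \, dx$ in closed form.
$- \frac{768}{343}$

Start from the elementary integral
$$J(a) = \int_{0}^{1} - 6 x^{a} \, dx = - \frac{6}{a + 1}.$$

Differentiating under the integral sign brings down a factor of $\ln x$:
$$\frac{dJ}{da} = \int_{0}^{1} - 6 x^{a} \log{\left(x \right)} \, dx = \frac{6}{\left(a + 1\right)^{2}}.$$

Repeating twice in total — each differentiation brings down another $\ln x$ — gives
$$\frac{d^{2}J}{da^{2}} = \int_{0}^{1} - 6 x^{a} \log{\left(x \right)}^{2} \, dx = - \frac{12}{\left(a + 1\right)^{3}},$$
and the integrand here is exactly the target integrand, so $I = - \frac{12}{\left(a + 1\right)^{3}}$.

Setting $a = \frac{3}{4}$:
$$I = - \frac{768}{343}.$$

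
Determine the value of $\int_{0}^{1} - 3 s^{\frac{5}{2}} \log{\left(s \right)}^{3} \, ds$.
$\frac{288}{2401}$

Consider the simpler parametrised integral
$$J(a) = \int_{0}^{1} - 3 s^{a} \, ds = - \frac{3}{a + 1}.$$

Differentiating under the integral sign brings down a factor of $\ln s$:
$$\frac{dJ}{da} = \int_{0}^{1} - 3 s^{a} \log{\left(s \right)} \, ds = \frac{3}{\left(a + 1\right)^{2}}.$$

Repeating $3$ times in total — each differentiation brings down another $\ln s$ — gives
$$\frac{d^{3}J}{da^{3}} = \int_{0}^{1} - 3 s^{a} \log{\left(s \right)}^{3} \, ds = \frac{18}{\left(a + 1\right)^{4}},$$
and the integrand here is exactly the target integrand, so $I = \frac{18}{\left(a + 1\right)^{4}}$.

Setting $a = \frac{5}{2}$:
$$I = \frac{288}{2401}.$$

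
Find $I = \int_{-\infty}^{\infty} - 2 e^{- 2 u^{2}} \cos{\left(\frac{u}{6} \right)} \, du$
$- \frac{\sqrt{2} \sqrt{\pi}}{e^{\frac{1}{288}}}$

Treat the cosine frequency as a parameter and define $I(b) = \int_{-\infty}^{\infty} - 2 e^{- 2 u^{2}} \cos{\left(b u \right)} \, du$.

Differentiating under the integral sign,
$$I'(b) = \int_{-\infty}^{\infty} 2 u e^{- 2 u^{2}} \sin{\left(b u \right)} \, du.$$

Integrate $\int_{-\infty}^{\infty} u \sin(b u)\, e^{- 2 u^{2}}\, du$ by parts with $w = \sin(b u)$ and $dv = u\, e^{- 2 u^{2}}\, du$, giving $v = - \frac{e^{- 2 u^{2}}}{4}$. The boundary term vanishes and
$$\int_{-\infty}^{\infty} u \sin(b u)\, e^{- 2 u^{2}}\, du = \frac{b}{4} \int_{-\infty}^{\infty} \cos(b u)\, e^{- 2 u^{2}}\, du,$$
so $I'(b) = - \frac{b}{4}\, I(b)$.

This is a separable first-order ODE; solving with the initial condition $I(0) = \int_{-\infty}^{\infty} - 2 e^{- 2 u^{2}}\,du = - \sqrt{2} \sqrt{\pi}$ gives
$$I(b) = - \sqrt{2} \sqrt{\pi} e^{- \frac{b^{2}}{8}}.$$

Setting $b = \frac{1}{6}$:
$$I = - \frac{\sqrt{2} \sqrt{\pi}}{e^{\frac{1}{288}}}.$$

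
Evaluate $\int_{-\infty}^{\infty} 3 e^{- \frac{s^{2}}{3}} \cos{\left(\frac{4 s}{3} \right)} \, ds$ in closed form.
$\frac{3 \sqrt{3} \sqrt{\pi}}{e^{\frac{4}{3}}}$

Treat the cosine frequency as a parameter and define $I(b) = \int_{-\infty}^{\infty} 3 e^{- \frac{s^{2}}{3}} \cos{\left(b s \right)} \, ds$.

Differentiating under the integral sign,
$$I'(b) = \int_{-\infty}^{\infty} - 3 s e^{- \frac{s^{2}}{3}} \sin{\left(b s \right)} \, ds.$$

Integrate $\int_{-\infty}^{\infty} s \sin(b s)\, e^{- \frac{s^{2}}{3}}\, ds$ by parts with $u = \sin(b s)$ and $dv = s\, e^{- \frac{s^{2}}{3}}\, ds$, giving $v = - \frac{3 e^{- \frac{s^{2}}{3}}}{2}$. The boundary term vanishes and
$$\int_{-\infty}^{\infty} s \sin(b s)\, e^{- \frac{s^{2}}{3}}\, ds = \frac{3 b}{2} \int_{-\infty}^{\infty} \cos(b s)\, e^{- \frac{s^{2}}{3}}\, ds,$$
so $I'(b) = - \frac{3 b}{2}\, I(b)$.

This is a separable first-order ODE; solving with the initial condition $I(0) = \int_{-\infty}^{\infty} 3 e^{- \frac{s^{2}}{3}}\,ds = 3 \sqrt{3} \sqrt{\pi}$ gives
$$I(b) = 3 \sqrt{3} \sqrt{\pi} e^{- \frac{3 b^{2}}{4}}.$$

Setting $b = \frac{4}{3}$:
$$I = \frac{3 \sqrt{3} \sqrt{\pi}}{e^{\frac{4}{3}}}.$$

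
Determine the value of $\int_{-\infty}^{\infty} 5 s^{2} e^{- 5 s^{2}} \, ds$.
$\frac{\sqrt{5} \sqrt{\pi}}{10}$

Begin with the known integral
$$J(a) = \int_{-\infty}^{\infty} 5 e^{- a s^{2}} \, ds = \frac{5 \sqrt{\pi}}{\sqrt{a}}.$$

Differentiating under the integral sign brings down a factor of $(-s^2)$:
$$\frac{dJ}{da} = \int_{-\infty}^{\infty} - 5 s^{2} e^{- a s^{2}} \, ds = - \frac{5 \sqrt{\pi}}{2 a^{\frac{3}{2}}}.$$

The integral on the left is $-I$, so $I = \frac{5 \sqrt{\pi}}{2 a^{\frac{3}{2}}}$.

Setting $a = 5$:
$$I = \frac{\sqrt{5} \sqrt{\pi}}{10}.$$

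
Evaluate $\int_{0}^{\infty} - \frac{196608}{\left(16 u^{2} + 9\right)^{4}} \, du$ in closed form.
$- \frac{2560 \pi}{729}$

Start from the standard arctangent integral
$$J(a) = \int_{0}^{\infty} - \frac{3}{a^{2} + u^{2}} \, du = - \frac{3 \pi}{2 a}.$$

Differentiating under the integral sign with respect to $a$,
$$\frac{dJ}{da} = \int_{0}^{\infty} \frac{6 a}{\left(a^{2} + u^{2}\right)^{2}} \, du = \frac{3 \pi}{2 a^{2}},$$
so $\int_{0}^{\infty} - \frac{3}{\left(a^{2} + u^{2}\right)^{2}} \, du = - \frac{3 \pi}{4 a^{3}}$.

Repeating — each differentiation of $1/(u^2+a^2)^j$ produces $-2ja/(u^2+a^2)^{j+1}$ — and dividing through by $-2ja$ at each step yields, after $3$ differentiations in total,
$$\int_{0}^{\infty} - \frac{3}{\left(a^{2} + u^{2}\right)^{4}} \, du = - \frac{15 \pi}{32 a^{7}}.$$

Setting $a = \frac{3}{4}$:
$$I = - \frac{2560 \pi}{729}.$$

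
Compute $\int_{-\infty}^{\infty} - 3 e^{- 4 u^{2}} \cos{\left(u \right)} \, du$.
$- \frac{3 \sqrt{\pi}}{2 e^{\frac{1}{16}}}$

Let $b$ denote the cosine frequency and define $I(b) = \int_{-\infty}^{\infty} - 3 e^{- 4 u^{2}} \cos{\left(b u \right)} \, du$.

Differentiating under the integral sign,
$$I'(b) = \int_{-\infty}^{\infty} 3 u e^{- 4 u^{2}} \sin{\left(b u \right)} \, du.$$

Integrate $\int_{-\infty}^{\infty} u \sin(b u)\, e^{- 4 u^{2}}\, du$ by parts with $w = \sin(b u)$ and $dv = u\, e^{- 4 u^{2}}\, du$, giving $v = - \frac{e^{- 4 u^{2}}}{8}$. The boundary term vanishes and
$$\int_{-\infty}^{\infty} u \sin(b u)\, e^{- 4 u^{2}}\, du = \frac{b}{8} \int_{-\infty}^{\infty} \cos(b u)\, e^{- 4 u^{2}}\, du,$$
so $I'(b) = - \frac{b}{8}\, I(b)$.

This is a separable first-order ODE; solving with the initial condition $I(0) = \int_{-\infty}^{\infty} - 3 e^{- 4 u^{2}}\,du = - \frac{3 \sqrt{\pi}}{2}$ gives
$$I(b) = - \frac{3 \sqrt{\pi} e^{- \frac{b^{2}}{16}}}{2}.$$

Setting $b = 1$:
$$I = - \frac{3 \sqrt{\pi}}{2 e^{\frac{1}{16}}}.$$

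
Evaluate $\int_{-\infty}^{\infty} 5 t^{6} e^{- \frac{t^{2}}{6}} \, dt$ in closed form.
$2025 \sqrt{6} \sqrt{\pi}$

Consider the simpler parametrised integral
$$J(a) = \int_{-\infty}^{\infty} 5 e^{- a t^{2}} \, dt = \frac{5 \sqrt{\pi}}{\sqrt{a}}.$$

Differentiating under the integral sign brings down a factor of $(-t^2)$:
$$\frac{dJ}{da} = \int_{-\infty}^{\infty} - 5 t^{2} e^{- a t^{2}} \, dt = - \frac{5 \sqrt{\pi}}{2 a^{\frac{3}{2}}}.$$

Repeating $3$ times in total — each differentiation brings down another $(-t^2)$ — gives
$$\frac{d^{3}J}{da^{3}} = \int_{-\infty}^{\infty} - 5 t^{6} e^{- a t^{2}} \, dt = - \frac{75 \sqrt{\pi}}{8 a^{\frac{7}{2}}},$$
and the integrand here is $(-1)^{3}$ times the target integrand, so $I = (-1)^{3}\,\frac{d^{3}J}{da^{3}} = \frac{75 \sqrt{\pi}}{8 a^{\frac{7}{2}}}$.

Setting $a = \frac{1}{6}$:
$$I = 2025 \sqrt{6} \sqrt{\pi}.$$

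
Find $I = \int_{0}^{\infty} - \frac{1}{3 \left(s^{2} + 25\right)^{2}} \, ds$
$- \frac{\pi}{1500}$

Begin with the known result
$$J(a) = \int_{0}^{\infty} - \frac{1}{3 \left(a^{2} + s^{2}\right)} \, ds = - \frac{\pi}{6 a}.$$

Differentiating under the integral sign with respect to $a$,
$$\frac{dJ}{da} = \int_{0}^{\infty} \frac{2 a}{3 \left(a^{2} + s^{2}\right)^{2}} \, ds = \frac{\pi}{6 a^{2}},$$
so $\int_{0}^{\infty} - \frac{1}{3 \left(a^{2} + s^{2}\right)^{2}} \, ds = - \frac{\pi}{12 a^{3}}$.

Setting $a = 5$:
$$I = - \frac{\pi}{1500}.$$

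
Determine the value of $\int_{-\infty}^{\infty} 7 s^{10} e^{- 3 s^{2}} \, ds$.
$\frac{245 \sqrt{3} \sqrt{\pi}}{864}$

Start from the elementary integral
$$J(a) = \int_{-\infty}^{\infty} 7 e^{- a s^{2}} \, ds = \frac{7 \sqrt{\pi}}{\sqrt{a}}.$$

Differentiating under the integral sign brings down a factor of $(-s^2)$:
$$\frac{dJ}{da} = \int_{-\infty}^{\infty} - 7 s^{2} e^{- a s^{2}} \, ds = - \frac{7 \sqrt{\pi}}{2 a^{\frac{3}{2}}}.$$

Repeating $5$ times in total — each differentiation brings down another $(-s^2)$ — gives
$$\frac{d^{5}J}{da^{5}} = \int_{-\infty}^{\infty} - 7 s^{10} e^{- a s^{2}} \, ds = - \frac{6615 \sqrt{\pi}}{32 a^{\frac{11}{2}}},$$
and the integrand here is $(-1)^{5}$ times the target integrand, so $I = (-1)^{5}\,\frac{d^{5}J}{da^{5}} = \frac{6615 \sqrt{\pi}}{32 a^{\frac{11}{2}}}$.

Setting $a = 3$:
$$I = \frac{245 \sqrt{3} \sqrt{\pi}}{864}.$$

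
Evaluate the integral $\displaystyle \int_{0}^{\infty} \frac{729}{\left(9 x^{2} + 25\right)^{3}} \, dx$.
$\frac{729 \pi}{50000}$

Begin with the known result
$$J(a) = \int_{0}^{\infty} \frac{1}{a^{2} + x^{2}} \, dx = \frac{\pi}{2 a}.$$

Differentiating under the integral sign with respect to $a$,
$$\frac{dJ}{da} = \int_{0}^{\infty} - \frac{2 a}{\left(a^{2} + x^{2}\right)^{2}} \, dx = - \frac{\pi}{2 a^{2}},$$
so $\int_{0}^{\infty} \frac{1}{\left(a^{2} + x^{2}\right)^{2}} \, dx = \frac{\pi}{4 a^{3}}$.

Repeating — each differentiation of $1/(x^2+a^2)^j$ produces $-2ja/(x^2+a^2)^{j+1}$ — and dividing through by $-2ja$ at each step yields, after $2$ differentiations in total,
$$\int_{0}^{\infty} \frac{1}{\left(a^{2} + x^{2}\right)^{3}} \, dx = \frac{3 \pi}{16 a^{5}}.$$

Setting $a = \frac{5}{3}$:
$$I = \frac{729 \pi}{50000}.$$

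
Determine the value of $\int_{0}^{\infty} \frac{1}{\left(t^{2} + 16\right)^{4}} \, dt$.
$\frac{5 \pi}{524288}$

Recall the elementary integral
$$J(a) = \int_{0}^{\infty} \frac{1}{a^{2} + t^{2}} \, dt = \frac{\pi}{2 a}.$$

Differentiating under the integral sign with respect to $a$,
$$\frac{dJ}{da} = \int_{0}^{\infty} - \frac{2 a}{\left(a^{2} + t^{2}\right)^{2}} \, dt = - \frac{\pi}{2 a^{2}},$$
so $\int_{0}^{\infty} \frac{1}{\left(a^{2} + t^{2}\right)^{2}} \, dt = \frac{\pi}{4 a^{3}}$.

Repeating — each differentiation of $1/(t^2+a^2)^j$ produces $-2ja/(t^2+a^2)^{j+1}$ — and dividing through by $-2ja$ at each step yields, after $3$ differentiations in total,
$$\int_{0}^{\infty} \frac{1}{\left(a^{2} + t^{2}\right)^{4}} \, dt = \frac{5 \pi}{32 a^{7}}.$$

Setting $a = 4$:
$$I = \frac{5 \pi}{524288}.$$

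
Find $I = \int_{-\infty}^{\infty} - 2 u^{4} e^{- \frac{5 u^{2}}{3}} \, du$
$- \frac{27 \sqrt{15} \sqrt{\pi}}{250}$

Start from the elementary integral
$$J(a) = \int_{-\infty}^{\infty} - 2 e^{- a u^{2}} \, du = - \frac{2 \sqrt{\pi}}{\sqrt{a}}.$$

Differentiating under the integral sign brings down a factor of $(-u^2)$:
$$\frac{dJ}{da} = \int_{-\infty}^{\infty} 2 u^{2} e^{- a u^{2}} \, du = \frac{\sqrt{\pi}}{a^{\frac{3}{2}}}.$$

Repeating twice in total — each differentiation brings down another $(-u^2)$ — gives
$$\frac{d^{2}J}{da^{2}} = \int_{-\infty}^{\infty} - 2 u^{4} e^{- a u^{2}} \, du = - \frac{3 \sqrt{\pi}}{2 a^{\frac{5}{2}}},$$
and the integrand here is exactly the target integrand, so $I = - \frac{3 \sqrt{\pi}}{2 a^{\frac{5}{2}}}$.

Setting $a = \frac{5}{3}$:
$$I = - \frac{27 \sqrt{15} \sqrt{\pi}}{250}.$$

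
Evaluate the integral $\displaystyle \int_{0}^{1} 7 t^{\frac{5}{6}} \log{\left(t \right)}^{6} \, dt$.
$\frac{1410877440}{19487171}$

Consider the simpler parametrised integral
$$J(a) = \int_{0}^{1} 7 t^{a} \, dt = \frac{7}{a + 1}.$$

Differentiating under the integral sign brings down a factor of $\ln t$:
$$\frac{dJ}{da} = \int_{0}^{1} 7 t^{a} \log{\left(t \right)} \, dt = - \frac{7}{\left(a + 1\right)^{2}}.$$

Repeating $6$ times in total — each differentiation brings down another $\ln t$ — gives
$$\frac{d^{6}J}{da^{6}} = \int_{0}^{1} 7 t^{a} \log{\left(t \right)}^{6} \, dt = \frac{5040}{\left(a + 1\right)^{7}},$$
and the integrand here is exactly the target integrand, so $I = \frac{5040}{\left(a + 1\right)^{7}}$.

Setting $a = \frac{5}{6}$:
$$I = \frac{1410877440}{19487171}.$$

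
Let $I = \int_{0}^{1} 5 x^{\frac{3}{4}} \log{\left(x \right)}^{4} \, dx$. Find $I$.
$\frac{122880}{16807}$

Consider the simpler parametrised integral
$$J(a) = \int_{0}^{1} 5 x^{a} \, dx = \frac{5}{a + 1}.$$

Differentiating under the integral sign brings down a factor of $\ln x$:
$$\frac{dJ}{da} = \int_{0}^{1} 5 x^{a} \log{\left(x \right)} \, dx = - \frac{5}{\left(a + 1\right)^{2}}.$$

Repeating $4$ times in total — each differentiation brings down another $\ln x$ — gives
$$\frac{d^{4}J}{da^{4}} = \int_{0}^{1} 5 x^{a} \log{\left(x \right)}^{4} \, dx = \frac{120}{\left(a + 1\right)^{5}},$$
and the integrand here is exactly the target integrand, so $I = \frac{120}{\left(a + 1\right)^{5}}$.

Setting $a = \frac{3}{4}$:
$$I = \frac{122880}{16807}.$$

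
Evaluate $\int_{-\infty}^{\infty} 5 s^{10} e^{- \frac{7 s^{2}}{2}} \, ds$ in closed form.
$\frac{675 \sqrt{14} \sqrt{\pi}}{16807}$

Consider the simpler parametrised integral
$$J(a) = \int_{-\infty}^{\infty} 5 e^{- a s^{2}} \, ds = \frac{5 \sqrt{\pi}}{\sqrt{a}}.$$

Differentiating under the integral sign brings down a factor of $(-s^2)$:
$$\frac{dJ}{da} = \int_{-\infty}^{\infty} - 5 s^{2} e^{- a s^{2}} \, ds = - \frac{5 \sqrt{\pi}}{2 a^{\frac{3}{2}}}.$$

Repeating $5$ times in total — each differentiation brings down another $(-s^2)$ — gives
$$\frac{d^{5}J}{da^{5}} = \int_{-\infty}^{\infty} - 5 s^{10} e^{- a s^{2}} \, ds = - \frac{4725 \sqrt{\pi}}{32 a^{\frac{11}{2}}},$$
and the integrand here is $(-1)^{5}$ times the target integrand, so $I = (-1)^{5}\,\frac{d^{5}J}{da^{5}} = \frac{4725 \sqrt{\pi}}{32 a^{\frac{11}{2}}}$.

Setting $a = \frac{7}{2}$:
$$I = \frac{675 \sqrt{14} \sqrt{\pi}}{16807}.$$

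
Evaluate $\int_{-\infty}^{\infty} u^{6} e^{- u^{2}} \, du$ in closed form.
$\frac{15 \sqrt{\pi}}{8}$

Begin with the known integral
$$J(a) = \int_{-\infty}^{\infty} e^{- a u^{2}} \, du = \frac{\sqrt{\pi}}{\sqrt{a}}.$$

Differentiating under the integral sign brings down a factor of $(-u^2)$:
$$\frac{dJ}{da} = \int_{-\infty}^{\infty} - u^{2} e^{- a u^{2}} \, du = - \frac{\sqrt{\pi}}{2 a^{\frac{3}{2}}}.$$

Repeating $3$ times in total — each differentiation brings down another $(-u^2)$ — gives
$$\frac{d^{3}J}{da^{3}} = \int_{-\infty}^{\infty} - u^{6} e^{- a u^{2}} \, du = - \frac{15 \sqrt{\pi}}{8 a^{\frac{7}{2}}},$$
and the integrand here is $(-1)^{3}$ times the target integrand, so $I = (-1)^{3}\,\frac{d^{3}J}{da^{3}} = \frac{15 \sqrt{\pi}}{8 a^{\frac{7}{2}}}$.

Setting $a = 1$:
$$I = \frac{15 \sqrt{\pi}}{8}.$$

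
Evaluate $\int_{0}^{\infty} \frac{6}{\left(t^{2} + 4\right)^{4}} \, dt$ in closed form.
$\frac{15 \pi}{2048}$

Recall the elementary integral
$$J(a) = \int_{0}^{\infty} \frac{6}{a^{2} + t^{2}} \, dt = \frac{3 \pi}{a}.$$

Differentiating under the integral sign with respect to $a$,
$$\frac{dJ}{da} = \int_{0}^{\infty} - \frac{12 a}{\left(a^{2} + t^{2}\right)^{2}} \, dt = - \frac{3 \pi}{a^{2}},$$
so $\int_{0}^{\infty} \frac{6}{\left(a^{2} + t^{2}\right)^{2}} \, dt = \frac{3 \pi}{2 a^{3}}$.

Repeating — each differentiation of $1/(t^2+a^2)^j$ produces $-2ja/(t^2+a^2)^{j+1}$ — and dividing through by $-2ja$ at each step yields, after $3$ differentiations in total,
$$\int_{0}^{\infty} \frac{6}{\left(a^{2} + t^{2}\right)^{4}} \, dt = \frac{15 \pi}{16 a^{7}}.$$

Setting $a = 2$:
$$I = \frac{15 \pi}{2048}.$$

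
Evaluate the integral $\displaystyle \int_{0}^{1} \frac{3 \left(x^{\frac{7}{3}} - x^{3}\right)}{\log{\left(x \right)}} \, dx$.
$- \log{\left(\frac{216}{125} \right)}$

Introduce a parameter $a$ in the exponent: let $I(a) = \int_{0}^{1} \frac{3 \left(x^{\frac{7}{3}} - x^{a}\right)}{\log{\left(x \right)}} \, dx$.

Since $\dfrac{\partial}{\partial a}\,x^{a} = x^{a} \ln x$, the $\ln x$ in the denominator cancels and
$$\frac{dI}{da} = \int_{0}^{1} -3 x^{a} \, dx = -3 \left[\frac{x^{a+1}}{a+1}\right]_0^1 = - \frac{3}{a + 1}.$$

Integrating with respect to $a$ gives $I(a) = - \log{\left(\frac{27 \left(a + 1\right)^{3}}{1000} \right)} + C$.

At $a = \frac{7}{3}$ the integrand is identically $0$, so $I(\frac{7}{3}) = 0$. The closed form gives $0$, hence $C = 0$.

Setting $a = 3$:
$$I = - \log{\left(\frac{216}{125} \right)}.$$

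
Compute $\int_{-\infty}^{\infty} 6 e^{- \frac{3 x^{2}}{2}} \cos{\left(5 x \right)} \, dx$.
$\frac{2 \sqrt{6} \sqrt{\pi}}{e^{\frac{25}{6}}}$

Define $I(b) = \int_{-\infty}^{\infty} 6 e^{- \frac{3 x^{2}}{2}} \cos{\left(b x \right)} \, dx$.

Differentiating under the integral sign,
$$I'(b) = \int_{-\infty}^{\infty} - 6 x e^{- \frac{3 x^{2}}{2}} \sin{\left(b x \right)} \, dx.$$

Integrate $\int_{-\infty}^{\infty} x \sin(b x)\, e^{- \frac{3 x^{2}}{2}}\, dx$ by parts with $u = \sin(b x)$ and $dv = x\, e^{- \frac{3 x^{2}}{2}}\, dx$, giving $v = - \frac{e^{- \frac{3 x^{2}}{2}}}{3}$. The boundary term vanishes and
$$\int_{-\infty}^{\infty} x \sin(b x)\, e^{- \frac{3 x^{2}}{2}}\, dx = \frac{b}{3} \int_{-\infty}^{\infty} \cos(b x)\, e^{- \frac{3 x^{2}}{2}}\, dx,$$
so $I'(b) = - \frac{b}{3}\, I(b)$.

This is a separable first-order ODE; solving with the initial condition $I(0) = \int_{-\infty}^{\infty} 6 e^{- \frac{3 x^{2}}{2}}\,dx = 2 \sqrt{6} \sqrt{\pi}$ gives
$$I(b) = 2 \sqrt{6} \sqrt{\pi} e^{- \frac{b^{2}}{6}}.$$

Setting $b = 5$:
$$I = \frac{2 \sqrt{6} \sqrt{\pi}}{e^{\frac{25}{6}}}.$$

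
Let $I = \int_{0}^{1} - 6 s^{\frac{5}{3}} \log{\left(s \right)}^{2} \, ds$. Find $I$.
$- \frac{81}{128}$

Start from the elementary integral
$$J(a) = \int_{0}^{1} - 6 s^{a} \, ds = - \frac{6}{a + 1}.$$

Differentiating under the integral sign brings down a factor of $\ln s$:
$$\frac{dJ}{da} = \int_{0}^{1} - 6 s^{a} \log{\left(s \right)} \, ds = \frac{6}{\left(a + 1\right)^{2}}.$$

Repeating twice in total — each differentiation brings down another $\ln s$ — gives
$$\frac{d^{2}J}{da^{2}} = \int_{0}^{1} - 6 s^{a} \log{\left(s \right)}^{2} \, ds = - \frac{12}{\left(a + 1\right)^{3}},$$
and the integrand here is exactly the target integrand, so $I = - \frac{12}{\left(a + 1\right)^{3}}$.

Setting $a = \frac{5}{3}$:
$$I = - \frac{81}{128}.$$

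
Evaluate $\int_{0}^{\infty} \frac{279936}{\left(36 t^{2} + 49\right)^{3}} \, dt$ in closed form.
$\frac{8748 \pi}{16807}$

Start from the standard arctangent integral
$$J(a) = \int_{0}^{\infty} \frac{6}{a^{2} + t^{2}} \, dt = \frac{3 \pi}{a}.$$

Differentiating under the integral sign with respect to $a$,
$$\frac{dJ}{da} = \int_{0}^{\infty} - \frac{12 a}{\left(a^{2} + t^{2}\right)^{2}} \, dt = - \frac{3 \pi}{a^{2}},$$
so $\int_{0}^{\infty} \frac{6}{\left(a^{2} + t^{2}\right)^{2}} \, dt = \frac{3 \pi}{2 a^{3}}$.

Repeating — each differentiation of $1/(t^2+a^2)^j$ produces $-2ja/(t^2+a^2)^{j+1}$ — and dividing through by $-2ja$ at each step yields, after $2$ differentiations in total,
$$\int_{0}^{\infty} \frac{6}{\left(a^{2} + t^{2}\right)^{3}} \, dt = \frac{9 \pi}{8 a^{5}}.$$

Setting $a = \frac{7}{6}$:
$$I = \frac{8748 \pi}{16807}.$$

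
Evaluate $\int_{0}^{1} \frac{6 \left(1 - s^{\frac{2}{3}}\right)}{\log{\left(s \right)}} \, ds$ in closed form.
$- \log{\left(\frac{15625}{729} \right)}$

Replace the exponent $\frac{2}{3}$ by a parameter $a$: let $I(a) = \int_{0}^{1} \frac{6 \left(1 - s^{a}\right)}{\log{\left(s \right)}} \, ds$.

Since $\dfrac{\partial}{\partial a}\,s^{a} = s^{a} \ln s$, the $\ln s$ in the denominator cancels and
$$\frac{dI}{da} = \int_{0}^{1} -6 s^{a} \, ds = -6 \left[\frac{s^{a+1}}{a+1}\right]_0^1 = - \frac{6}{a + 1}.$$

Integrating with respect to $a$ gives $I(a) = - 6 \log{\left(a + 1 \right)} + C$.

At $a = 0$ the integrand is identically $0$, so $I(0) = 0$. The closed form gives $0$, hence $C = 0$.

Setting $a = \frac{2}{3}$:
$$I = - \log{\left(\frac{15625}{729} \right)}.$$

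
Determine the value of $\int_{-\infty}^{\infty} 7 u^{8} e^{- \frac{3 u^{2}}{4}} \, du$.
$\frac{7840 \sqrt{3} \sqrt{\pi}}{81}$

Consider the simpler parametrised integral
$$J(a) = \int_{-\infty}^{\infty} 7 e^{- a u^{2}} \, du = \frac{7 \sqrt{\pi}}{\sqrt{a}}.$$

Differentiating under the integral sign brings down a factor of $(-u^2)$:
$$\frac{dJ}{da} = \int_{-\infty}^{\infty} - 7 u^{2} e^{- a u^{2}} \, du = - \frac{7 \sqrt{\pi}}{2 a^{\frac{3}{2}}}.$$

Repeating $4$ times in total — each differentiation brings down another $(-u^2)$ — gives
$$\frac{d^{4}J}{da^{4}} = \int_{-\infty}^{\infty} 7 u^{8} e^{- a u^{2}} \, du = \frac{735 \sqrt{\pi}}{16 a^{\frac{9}{2}}},$$
and the integrand here is exactly the target integrand, so $I = \frac{735 \sqrt{\pi}}{16 a^{\frac{9}{2}}}$.

Setting $a = \frac{3}{4}$:
$$I = \frac{7840 \sqrt{3} \sqrt{\pi}}{81}.$$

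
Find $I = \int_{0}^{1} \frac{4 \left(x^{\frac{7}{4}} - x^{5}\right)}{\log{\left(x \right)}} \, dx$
$\log{\left(\frac{14641}{331776} \right)}$

Replace the exponent $\frac{7}{4}$ by a parameter $a$: let $I(a) = \int_{0}^{1} \frac{4 \left(- x^{5} + x^{a}\right)}{\log{\left(x \right)}} \, dx$.

Since $\dfrac{\partial}{\partial a}\,x^{a} = x^{a} \ln x$, the $\ln x$ in the denominator cancels and
$$\frac{dI}{da} = \int_{0}^{1} 4 x^{a} \, dx = 4 \left[\frac{x^{a+1}}{a+1}\right]_0^1 = \frac{4}{a + 1}.$$

Integrating with respect to $a$ gives $I(a) = \log{\left(\frac{\left(a + 1\right)^{4}}{1296} \right)} + C$.

At $a = 5$ the integrand is identically $0$, so $I(5) = 0$. The closed form gives $0$, hence $C = 0$.

Setting $a = \frac{7}{4}$:
$$I = \log{\left(\frac{14641}{331776} \right)}.$$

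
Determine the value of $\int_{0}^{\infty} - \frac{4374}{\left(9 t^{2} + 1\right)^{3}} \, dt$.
$- \frac{2187 \pi}{8}$

Begin with the known result
$$J(a) = \int_{0}^{\infty} - \frac{6}{a^{2} + t^{2}} \, dt = - \frac{3 \pi}{a}.$$

Differentiating under the integral sign with respect to $a$,
$$\frac{dJ}{da} = \int_{0}^{\infty} \frac{12 a}{\left(a^{2} + t^{2}\right)^{2}} \, dt = \frac{3 \pi}{a^{2}},$$
so $\int_{0}^{\infty} - \frac{6}{\left(a^{2} + t^{2}\right)^{2}} \, dt = - \frac{3 \pi}{2 a^{3}}$.

Repeating — each differentiation of $1/(t^2+a^2)^j$ produces $-2ja/(t^2+a^2)^{j+1}$ — and dividing through by $-2ja$ at each step yields, after $2$ differentiations in total,
$$\int_{0}^{\infty} - \frac{6}{\left(a^{2} + t^{2}\right)^{3}} \, dt = - \frac{9 \pi}{8 a^{5}}.$$

Setting $a = \frac{1}{3}$:
$$I = - \frac{2187 \pi}{8}.$$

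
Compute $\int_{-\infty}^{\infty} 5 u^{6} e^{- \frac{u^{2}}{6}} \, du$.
$2025 \sqrt{6} \sqrt{\pi}$

Consider the simpler parametrised integral
$$J(a) = \int_{-\infty}^{\infty} 5 e^{- a u^{2}} \, du = \frac{5 \sqrt{\pi}}{\sqrt{a}}.$$

Differentiating under the integral sign brings down a factor of $(-u^2)$:
$$\frac{dJ}{da} = \int_{-\infty}^{\infty} - 5 u^{2} e^{- a u^{2}} \, du = - \frac{5 \sqrt{\pi}}{2 a^{\frac{3}{2}}}.$$

Repeating $3$ times in total — each differentiation brings down another $(-u^2)$ — gives
$$\frac{d^{3}J}{da^{3}} = \int_{-\infty}^{\infty} - 5 u^{6} e^{- a u^{2}} \, du = - \frac{75 \sqrt{\pi}}{8 a^{\frac{7}{2}}},$$
and the integrand here is $(-1)^{3}$ times the target integrand, so $I = (-1)^{3}\,\frac{d^{3}J}{da^{3}} = \frac{75 \sqrt{\pi}}{8 a^{\frac{7}{2}}}$.

Setting $a = \frac{1}{6}$:
$$I = 2025 \sqrt{6} \sqrt{\pi}.$$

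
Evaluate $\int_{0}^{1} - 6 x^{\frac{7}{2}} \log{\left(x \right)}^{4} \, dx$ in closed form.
$- \frac{512}{6561}$

Consider the simpler parametrised integral
$$J(a) = \int_{0}^{1} - 6 x^{a} \, dx = - \frac{6}{a + 1}.$$

Differentiating under the integral sign brings down a factor of $\ln x$:
$$\frac{dJ}{da} = \int_{0}^{1} - 6 x^{a} \log{\left(x \right)} \, dx = \frac{6}{\left(a + 1\right)^{2}}.$$

Repeating $4$ times in total — each differentiation brings down another $\ln x$ — gives
$$\frac{d^{4}J}{da^{4}} = \int_{0}^{1} - 6 x^{a} \log{\left(x \right)}^{4} \, dx = - \frac{144}{\left(a + 1\right)^{5}},$$
and the integrand here is exactly the target integrand, so $I = - \frac{144}{\left(a + 1\right)^{5}}$.

Setting $a = \frac{7}{2}$:
$$I = - \frac{512}{6561}.$$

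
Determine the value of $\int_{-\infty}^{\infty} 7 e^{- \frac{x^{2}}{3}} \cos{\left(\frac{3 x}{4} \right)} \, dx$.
$\frac{7 \sqrt{3} \sqrt{\pi}}{e^{\frac{27}{64}}}$

Define $I(b) = \int_{-\infty}^{\infty} 7 e^{- \frac{x^{2}}{3}} \cos{\left(b x \right)} \, dx$.

Differentiating under the integral sign,
$$I'(b) = \int_{-\infty}^{\infty} - 7 x e^{- \frac{x^{2}}{3}} \sin{\left(b x \right)} \, dx.$$

Integrate $\int_{-\infty}^{\infty} x \sin(b x)\, e^{- \frac{x^{2}}{3}}\, dx$ by parts with $u = \sin(b x)$ and $dv = x\, e^{- \frac{x^{2}}{3}}\, dx$, giving $v = - \frac{3 e^{- \frac{x^{2}}{3}}}{2}$. The boundary term vanishes and
$$\int_{-\infty}^{\infty} x \sin(b x)\, e^{- \frac{x^{2}}{3}}\, dx = \frac{3 b}{2} \int_{-\infty}^{\infty} \cos(b x)\, e^{- \frac{x^{2}}{3}}\, dx,$$
so $I'(b) = - \frac{3 b}{2}\, I(b)$.

This is a separable first-order ODE; solving with the initial condition $I(0) = \int_{-\infty}^{\infty} 7 e^{- \frac{x^{2}}{3}}\,dx = 7 \sqrt{3} \sqrt{\pi}$ gives
$$I(b) = 7 \sqrt{3} \sqrt{\pi} e^{- \frac{3 b^{2}}{4}}.$$

Setting $b = \frac{3}{4}$:
$$I = \frac{7 \sqrt{3} \sqrt{\pi}}{e^{\frac{27}{64}}}.$$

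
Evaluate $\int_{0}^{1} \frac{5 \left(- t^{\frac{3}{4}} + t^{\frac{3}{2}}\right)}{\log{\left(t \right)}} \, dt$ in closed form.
$- \log{\left(\frac{16807}{100000} \right)}$

Introduce a parameter $a$ in the exponent: let $I(a) = \int_{0}^{1} \frac{5 \left(t^{\frac{3}{2}} - t^{a}\right)}{\log{\left(t \right)}} \, dt$.

Since $\dfrac{\partial}{\partial a}\,t^{a} = t^{a} \ln t$, the $\ln t$ in the denominator cancels and
$$\frac{dI}{da} = \int_{0}^{1} -5 t^{a} \, dt = -5 \left[\frac{t^{a+1}}{a+1}\right]_0^1 = - \frac{5}{a + 1}.$$

Integrating with respect to $a$ gives $I(a) = - \log{\left(\frac{32 \left(a + 1\right)^{5}}{3125} \right)} + C$.

At $a = \frac{3}{2}$ the integrand is identically $0$, so $I(\frac{3}{2}) = 0$. The closed form gives $0$, hence $C = 0$.

Setting $a = \frac{3}{4}$:
$$I = - \log{\left(\frac{16807}{100000} \right)}.$$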